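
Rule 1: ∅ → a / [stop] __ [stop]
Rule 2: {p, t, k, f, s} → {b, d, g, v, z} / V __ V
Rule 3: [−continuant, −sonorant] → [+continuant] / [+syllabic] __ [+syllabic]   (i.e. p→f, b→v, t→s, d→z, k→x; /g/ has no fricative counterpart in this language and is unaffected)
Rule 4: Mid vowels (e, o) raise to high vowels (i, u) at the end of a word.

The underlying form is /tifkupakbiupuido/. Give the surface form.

tifkuvagaviuvuizu

Rule 1 (stop-cluster a-epenthesis): /k/ and /b/ form a stop–stop cluster, so [a] is inserted between them. /tifkupakbiupuido/ → tifkupakabiupuido.
Rule 2 (intervocalic voicing): /p/ is a voiceless obstruent between vowels /u/ and /a/, so it voices to [b]. /k/ is a voiceless obstruent between vowels /a/ and /a/, so it voices to [g]. /p/ is a voiceless obstruent between vowels /u/ and /u/, so it voices to [b]. /tifkupakabiupuido/ → tifkubagabiubuido.
Rule 3 (intervocalic spirantization): /b/ is a stop between vowels /u/ and /a/, so it spirantizes to the fricative [v]. /b/ is a stop between vowels /a/ and /i/, so it spirantizes to the fricative [v]. /b/ is a stop between vowels /u/ and /u/, so it spirantizes to the fricative [v]. /d/ is a stop between vowels /i/ and /o/, so it spirantizes to the fricative [z]. /tifkubagabiubuido/ → tifkuvagaviuvuizo.
Rule 4 (final vowel raising): /o/ is a mid vowel in word-final position, so it raises to [u]. /tifkuvagaviuvuizo/ → tifkuvagaviuvuizu.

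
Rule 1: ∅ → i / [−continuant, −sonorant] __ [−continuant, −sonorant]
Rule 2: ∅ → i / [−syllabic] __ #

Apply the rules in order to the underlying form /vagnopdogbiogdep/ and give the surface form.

Rule 1 (stop-cluster i-epenthesis): /p/ and /d/ form a stop–stop cluster, so [i] is inserted between them. /g/ and /b/ form a stop–stop cluster, so [i] is inserted between them. /g/ and /d/ form a stop–stop cluster, so [i] is inserted between them. /vagnopdogbiogdep/ → vagnopidogibiogidep.
Rule 2 (final i-epenthesis): the form ends in the consonant /p/, so [i] is inserted word-finally. /vagnopidogibiogidep/ → vagnopidogibiogidepi.

vagnopidogibiogidepi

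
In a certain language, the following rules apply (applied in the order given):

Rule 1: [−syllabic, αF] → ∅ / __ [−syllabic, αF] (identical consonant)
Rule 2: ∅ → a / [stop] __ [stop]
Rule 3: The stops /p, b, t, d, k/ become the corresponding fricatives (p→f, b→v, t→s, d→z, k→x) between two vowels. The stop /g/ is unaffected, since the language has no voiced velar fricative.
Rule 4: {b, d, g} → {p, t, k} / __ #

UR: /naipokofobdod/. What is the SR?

naifoxofovazot

Rule 1 (degemination): no segment meets the environment; /naipokofobdod/ is unchanged.
Rule 2 (stop-cluster a-epenthesis): /b/ and /d/ form a stop–stop cluster, so [a] is inserted between them. /naipokofobdod/ → naipokofobadod.
Rule 3 (intervocalic spirantization): /p/ is a stop between vowels /i/ and /o/, so it spirantizes to the fricative [f]. /k/ is a stop between vowels /o/ and /o/, so it spirantizes to the fricative [x]. /b/ is a stop between vowels /o/ and /a/, so it spirantizes to the fricative [v]. /d/ is a stop between vowels /a/ and /o/, so it spirantizes to the fricative [z]. /naipokofobadod/ → naifoxofovazod.
Rule 4 (final devoicing): /d/ is a voiced stop in word-final position, so it devoices to [t]. /naifoxofovazod/ → naifoxofovazot.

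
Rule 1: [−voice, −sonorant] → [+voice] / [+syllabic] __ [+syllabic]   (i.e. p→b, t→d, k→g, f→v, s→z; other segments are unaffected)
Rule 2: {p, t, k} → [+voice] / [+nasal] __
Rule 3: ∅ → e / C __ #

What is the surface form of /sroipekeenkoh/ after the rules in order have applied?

Rule 1 (intervocalic voicing): /p/ is a voiceless obstruent between vowels /i/ and /e/, so it voices to [b]. /k/ is a voiceless obstruent between vowels /e/ and /e/, so it voices to [g]. /sroipekeenkoh/ → sroibegeenkoh.
Rule 2 (post-nasal voicing): /k/ is a voiceless stop immediately after the nasal /n/, so it voices to [g]. /sroibegeenkoh/ → sroibegeengoh.
Rule 3 (final e-epenthesis): the form ends in the consonant /h/, so [e] is inserted word-finally. /sroibegeengoh/ → sroibegeengohe.

sroibegeengohe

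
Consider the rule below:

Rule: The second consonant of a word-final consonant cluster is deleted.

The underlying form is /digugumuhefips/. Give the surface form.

/s/ is the second consonant of a word-final cluster /ps/, so it deletes.
Surface form: [digugumuhefip].

digugumuhefip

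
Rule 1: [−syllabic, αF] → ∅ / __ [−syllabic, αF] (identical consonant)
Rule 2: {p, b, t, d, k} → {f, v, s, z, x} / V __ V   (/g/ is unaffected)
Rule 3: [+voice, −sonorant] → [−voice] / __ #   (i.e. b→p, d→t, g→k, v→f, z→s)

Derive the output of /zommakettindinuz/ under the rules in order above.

Rule 1 (degemination): /mm/ is a geminate; the first /m/ deletes. /tt/ is a geminate; the first /t/ deletes. /zommakettindinuz/ → zomaketindinuz.
Rule 2 (intervocalic spirantization): /k/ is a stop between vowels /a/ and /e/, so it spirantizes to the fricative [x]. /t/ is a stop between vowels /e/ and /i/, so it spirantizes to the fricative [s]. /zomaketindinuz/ → zomaxesindinuz.
Rule 3 (final devoicing): /z/ is a voiced obstruent in word-final position, so it devoices to [s]. /zomaxesindinuz/ → zomaxesindinus.

zomaxesindinus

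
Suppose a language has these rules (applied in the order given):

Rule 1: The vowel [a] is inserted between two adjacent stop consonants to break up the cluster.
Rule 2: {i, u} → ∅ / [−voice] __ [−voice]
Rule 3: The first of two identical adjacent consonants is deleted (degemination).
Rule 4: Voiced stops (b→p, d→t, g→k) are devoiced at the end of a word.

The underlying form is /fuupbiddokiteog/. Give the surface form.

fuupabidadokteok

Rule 1 (stop-cluster a-epenthesis): /p/ and /b/ form a stop–stop cluster, so [a] is inserted between them. /d/ and /d/ form a stop–stop cluster, so [a] is inserted between them. /fuupbiddokiteog/ → fuupabidadokiteog.
Rule 2 (high vowel syncope): /i/ is a high vowel flanked by voiceless consonants /k/ and /t/, so it deletes. /fuupabidadokiteog/ → fuupabidadokteog.
Rule 3 (degemination): no segment meets the environment; /fuupabidadokteog/ is unchanged.
Rule 4 (final devoicing): /g/ is a voiced stop in word-final position, so it devoices to [k]. /fuupabidadokteog/ → fuupabidadokteok.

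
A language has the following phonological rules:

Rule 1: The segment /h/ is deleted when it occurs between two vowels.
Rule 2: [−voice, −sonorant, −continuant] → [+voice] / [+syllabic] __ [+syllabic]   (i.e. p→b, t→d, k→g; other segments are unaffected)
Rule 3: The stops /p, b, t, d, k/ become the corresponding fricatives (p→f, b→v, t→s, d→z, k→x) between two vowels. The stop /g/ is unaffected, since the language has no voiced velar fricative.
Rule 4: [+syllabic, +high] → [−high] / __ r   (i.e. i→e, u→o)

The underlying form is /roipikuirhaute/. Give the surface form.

Rule 1 (intervocalic h-deletion): no segment meets the environment; /roipikuirhaute/ is unchanged.
Rule 2 (intervocalic voicing): /p/ is a voiceless stop between vowels /i/ and /i/, so it voices to [b]. /k/ is a voiceless stop between vowels /i/ and /u/, so it voices to [g]. /t/ is a voiceless stop between vowels /u/ and /e/, so it voices to [d]. /roipikuirhaute/ → roibiguirhaude.
Rule 3 (intervocalic spirantization): /b/ is a stop between vowels /i/ and /i/, so it spirantizes to the fricative [v]. /d/ is a stop between vowels /u/ and /e/, so it spirantizes to the fricative [z]. /roibiguirhaude/ → roiviguirhauze.
Rule 4 (pre-rhotic lowering): /i/ is a high vowel immediately before /r/, so it lowers to [e]. /roiviguirhauze/ → roiviguerhauze.

roiviguerhauze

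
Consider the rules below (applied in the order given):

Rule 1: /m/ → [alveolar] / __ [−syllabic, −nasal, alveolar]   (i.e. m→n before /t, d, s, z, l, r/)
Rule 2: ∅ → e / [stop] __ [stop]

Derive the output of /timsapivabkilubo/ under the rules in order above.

Rule 1 (nasal place assimilation): /m/ precedes the alveolar consonant /s/, so it assimilates in place to [n]. /timsapivabkilubo/ → tinsapivabkilubo.
Rule 2 (stop-cluster e-epenthesis): /b/ and /k/ form a stop–stop cluster, so [e] is inserted between them. /tinsapivabkilubo/ → tinsapivabekilubo.

tinsapivabekilubo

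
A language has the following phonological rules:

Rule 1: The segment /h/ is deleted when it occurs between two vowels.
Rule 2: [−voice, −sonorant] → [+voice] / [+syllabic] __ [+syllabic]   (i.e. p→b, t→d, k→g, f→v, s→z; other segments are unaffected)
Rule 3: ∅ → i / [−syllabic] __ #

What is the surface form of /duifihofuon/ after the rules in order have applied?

Rule 1 (intervocalic h-deletion): /h/ occurs between vowels /i/ and /o/, so it deletes. /duifihofuon/ → duifiofuon.
Rule 2 (intervocalic voicing): /f/ is a voiceless obstruent between vowels /i/ and /i/, so it voices to [v]. /f/ is a voiceless obstruent between vowels /o/ and /u/, so it voices to [v]. /duifiofuon/ → duiviovuon.
Rule 3 (final i-epenthesis): the form ends in the consonant /n/, so [i] is inserted word-finally. /duiviovuon/ → duiviovuoni.

duiviovuoni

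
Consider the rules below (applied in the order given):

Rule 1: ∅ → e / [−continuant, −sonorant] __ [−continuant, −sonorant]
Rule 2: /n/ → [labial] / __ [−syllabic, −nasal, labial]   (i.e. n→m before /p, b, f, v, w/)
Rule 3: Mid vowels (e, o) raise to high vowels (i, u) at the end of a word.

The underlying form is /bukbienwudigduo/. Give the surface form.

bukebiemwudigeduu

Rule 1 (stop-cluster e-epenthesis): /k/ and /b/ form a stop–stop cluster, so [e] is inserted between them. /g/ and /d/ form a stop–stop cluster, so [e] is inserted between them. /bukbienwudigduo/ → bukebienwudigeduo.
Rule 2 (nasal place assimilation): /n/ precedes the labial consonant /w/, so it assimilates in place to [m]. /bukebienwudigeduo/ → bukebiemwudigeduo.
Rule 3 (final vowel raising): /o/ is a mid vowel in word-final position, so it raises to [u]. /bukebiemwudigeduo/ → bukebiemwudigeduu.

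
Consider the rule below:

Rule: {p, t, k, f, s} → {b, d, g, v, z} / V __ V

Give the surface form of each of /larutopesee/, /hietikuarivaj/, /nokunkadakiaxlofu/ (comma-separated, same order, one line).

/larutopesee/: /t/ is a voiceless obstruent between vowels /u/ and /o/, so it voices to [d]. /p/ is a voiceless obstruent between vowels /o/ and /e/, so it voices to [b]. /s/ is a voiceless obstruent between vowels /e/ and /e/, so it voices to [z]. → [larudobezee].
/hietikuarivaj/: /t/ is a voiceless obstruent between vowels /e/ and /i/, so it voices to [d]. /k/ is a voiceless obstruent between vowels /i/ and /u/, so it voices to [g]. → [hiediguarivaj].
/nokunkadakiaxlofu/: /k/ is a voiceless obstruent between vowels /o/ and /u/, so it voices to [g]. /k/ is a voiceless obstruent between vowels /a/ and /i/, so it voices to [g]. /f/ is a voiceless obstruent between vowels /o/ and /u/, so it voices to [v]. → [nogunkadagiaxlovu].

larudobezee, hiediguarivaj, nogunkadagiaxlovu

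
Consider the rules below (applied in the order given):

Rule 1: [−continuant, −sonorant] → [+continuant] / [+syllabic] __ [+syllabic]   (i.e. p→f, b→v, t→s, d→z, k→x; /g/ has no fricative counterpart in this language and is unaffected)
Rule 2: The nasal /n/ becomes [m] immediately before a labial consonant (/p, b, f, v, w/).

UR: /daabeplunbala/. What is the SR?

daaveplumbala

Rule 1 (intervocalic spirantization): /b/ is a stop between vowels /a/ and /e/, so it spirantizes to the fricative [v]. /daabeplunbala/ → daaveplunbala.
Rule 2 (nasal place assimilation): /n/ precedes the labial consonant /b/, so it assimilates in place to [m]. /daaveplunbala/ → daaveplumbala.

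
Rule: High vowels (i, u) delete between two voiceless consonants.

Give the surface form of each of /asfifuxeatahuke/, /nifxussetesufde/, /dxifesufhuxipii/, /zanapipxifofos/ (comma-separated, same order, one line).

/asfifuxeatahuke/: /i/ is a high vowel flanked by voiceless consonants /f/ and /f/, so it deletes. /u/ is a high vowel flanked by voiceless consonants /f/ and /x/, so it deletes. /u/ is a high vowel flanked by voiceless consonants /h/ and /k/, so it deletes. → [asffxeatahke].
/nifxussetesufde/: /u/ is a high vowel flanked by voiceless consonants /x/ and /s/, so it deletes. /u/ is a high vowel flanked by voiceless consonants /s/ and /f/, so it deletes. → [nifxssetesfde].
/dxifesufhuxipii/: /i/ is a high vowel flanked by voiceless consonants /x/ and /f/, so it deletes. /u/ is a high vowel flanked by voiceless consonants /s/ and /f/, so it deletes. /u/ is a high vowel flanked by voiceless consonants /h/ and /x/, so it deletes. /i/ is a high vowel flanked by voiceless consonants /x/ and /p/, so it deletes. → [dxfesfhxpii].
/zanapipxifofos/: /i/ is a high vowel flanked by voiceless consonants /p/ and /p/, so it deletes. /i/ is a high vowel flanked by voiceless consonants /x/ and /f/, so it deletes. → [zanappxfofos].

asffxeatahke, nifxssetesfde, dxfesfhxpii, zanappxfofos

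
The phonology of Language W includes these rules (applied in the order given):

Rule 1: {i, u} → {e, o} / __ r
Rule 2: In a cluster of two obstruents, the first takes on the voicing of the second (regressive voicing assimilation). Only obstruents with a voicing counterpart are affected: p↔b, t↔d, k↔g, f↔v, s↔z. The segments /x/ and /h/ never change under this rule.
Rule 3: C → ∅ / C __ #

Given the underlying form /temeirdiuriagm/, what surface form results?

Rule 1 (pre-rhotic lowering): /i/ is a high vowel immediately before /r/, so it lowers to [e]. /u/ is a high vowel immediately before /r/, so it lowers to [o]. /temeirdiuriagm/ → temeerdioriagm.
Rule 2 (regressive voicing assimilation): no segment meets the environment; /temeerdioriagm/ is unchanged.
Rule 3 (final cluster simplification): /m/ is the second consonant of a word-final cluster /gm/, so it deletes. /temeerdioriagm/ → temeerdioriag.

temeerdioriag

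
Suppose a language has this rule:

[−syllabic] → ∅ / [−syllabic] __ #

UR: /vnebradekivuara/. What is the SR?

No segment of /vnebradekivuara/ meets the structural description of the rule, so the form surfaces unchanged.

vnebradekivuara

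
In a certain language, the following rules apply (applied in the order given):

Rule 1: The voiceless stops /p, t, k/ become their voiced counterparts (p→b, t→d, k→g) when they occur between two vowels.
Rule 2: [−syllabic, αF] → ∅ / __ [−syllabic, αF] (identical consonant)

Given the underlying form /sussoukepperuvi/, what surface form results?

susougeperuvi

Rule 1 (intervocalic voicing): /k/ is a voiceless stop between vowels /u/ and /e/, so it voices to [g]. /sussoukepperuvi/ → sussougepperuvi.
Rule 2 (degemination): /ss/ is a geminate; the first /s/ deletes. /pp/ is a geminate; the first /p/ deletes. /sussougepperuvi/ → susougeperuvi.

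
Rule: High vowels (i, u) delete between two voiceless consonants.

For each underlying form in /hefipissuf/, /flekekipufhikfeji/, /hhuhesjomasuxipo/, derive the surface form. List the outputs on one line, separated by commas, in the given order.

hefpssf, flekekpfhkfeji, hhhesjomasxpo

/hefipissuf/: /i/ is a high vowel flanked by voiceless consonants /f/ and /p/, so it deletes. /i/ is a high vowel flanked by voiceless consonants /p/ and /s/, so it deletes. /u/ is a high vowel flanked by voiceless consonants /s/ and /f/, so it deletes. → [hefpssf].
/flekekipufhikfeji/: /i/ is a high vowel flanked by voiceless consonants /k/ and /p/, so it deletes. /u/ is a high vowel flanked by voiceless consonants /p/ and /f/, so it deletes. /i/ is a high vowel flanked by voiceless consonants /h/ and /k/, so it deletes. → [flekekpfhkfeji].
/hhuhesjomasuxipo/: /u/ is a high vowel flanked by voiceless consonants /h/ and /h/, so it deletes. /u/ is a high vowel flanked by voiceless consonants /s/ and /x/, so it deletes. /i/ is a high vowel flanked by voiceless consonants /x/ and /p/, so it deletes. → [hhhesjomasxpo].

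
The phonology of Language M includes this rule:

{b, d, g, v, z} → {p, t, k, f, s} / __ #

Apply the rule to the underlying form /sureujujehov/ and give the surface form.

sureujujehof

/v/ is a voiced obstruent in word-final position, so it devoices to [f].
Surface form: [sureujujehof].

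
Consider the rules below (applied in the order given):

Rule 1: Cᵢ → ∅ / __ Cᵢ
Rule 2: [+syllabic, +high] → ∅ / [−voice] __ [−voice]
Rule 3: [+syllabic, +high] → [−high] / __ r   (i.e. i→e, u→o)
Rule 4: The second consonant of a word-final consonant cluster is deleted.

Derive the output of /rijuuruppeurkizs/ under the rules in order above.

rijuorupeorkiz

Rule 1 (degemination): /pp/ is a geminate; the first /p/ deletes. /rijuuruppeurkizs/ → rijuurupeurkizs.
Rule 2 (high vowel syncope): no segment meets the environment; /rijuurupeurkizs/ is unchanged.
Rule 3 (pre-rhotic lowering): /u/ is a high vowel immediately before /r/, so it lowers to [o]. /u/ is a high vowel immediately before /r/, so it lowers to [o]. /rijuurupeurkizs/ → rijuorupeorkizs.
Rule 4 (final cluster simplification): /s/ is the second consonant of a word-final cluster /zs/, so it deletes. /rijuorupeorkizs/ → rijuorupeorkiz.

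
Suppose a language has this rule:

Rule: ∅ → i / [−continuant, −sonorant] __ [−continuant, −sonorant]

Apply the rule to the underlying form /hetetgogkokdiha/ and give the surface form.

hetetigogikokidiha

/t/ and /g/ form a stop–stop cluster, so [i] is inserted between them.
/g/ and /k/ form a stop–stop cluster, so [i] is inserted between them.
/k/ and /d/ form a stop–stop cluster, so [i] is inserted between them.
Surface form: [hetetigogikokidiha].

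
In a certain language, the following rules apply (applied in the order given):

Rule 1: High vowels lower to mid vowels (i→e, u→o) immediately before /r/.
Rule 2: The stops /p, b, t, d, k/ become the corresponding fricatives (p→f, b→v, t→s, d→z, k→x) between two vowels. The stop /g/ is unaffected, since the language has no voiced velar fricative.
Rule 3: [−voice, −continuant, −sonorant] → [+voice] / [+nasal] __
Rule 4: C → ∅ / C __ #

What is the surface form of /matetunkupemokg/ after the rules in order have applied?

Rule 1 (pre-rhotic lowering): no segment meets the environment; /matetunkupemokg/ is unchanged.
Rule 2 (intervocalic spirantization): /t/ is a stop between vowels /a/ and /e/, so it spirantizes to the fricative [s]. /t/ is a stop between vowels /e/ and /u/, so it spirantizes to the fricative [s]. /p/ is a stop between vowels /u/ and /e/, so it spirantizes to the fricative [f]. /matetunkupemokg/ → masesunkufemokg.
Rule 3 (post-nasal voicing): /k/ is a voiceless stop immediately after the nasal /n/, so it voices to [g]. /masesunkufemokg/ → masesungufemokg.
Rule 4 (final cluster simplification): /g/ is the second consonant of a word-final cluster /kg/, so it deletes. /masesungufemokg/ → masesungufemok.

masesungufemok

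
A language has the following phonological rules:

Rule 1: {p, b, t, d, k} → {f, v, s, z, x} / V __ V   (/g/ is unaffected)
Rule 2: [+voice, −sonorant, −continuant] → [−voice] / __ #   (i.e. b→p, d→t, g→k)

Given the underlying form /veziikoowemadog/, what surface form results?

Rule 1 (intervocalic spirantization): /k/ is a stop between vowels /i/ and /o/, so it spirantizes to the fricative [x]. /d/ is a stop between vowels /a/ and /o/, so it spirantizes to the fricative [z]. /veziikoowemadog/ → veziixoowemazog.
Rule 2 (final devoicing): /g/ is a voiced stop in word-final position, so it devoices to [k]. /veziixoowemazog/ → veziixoowemazok.

veziixoowemazok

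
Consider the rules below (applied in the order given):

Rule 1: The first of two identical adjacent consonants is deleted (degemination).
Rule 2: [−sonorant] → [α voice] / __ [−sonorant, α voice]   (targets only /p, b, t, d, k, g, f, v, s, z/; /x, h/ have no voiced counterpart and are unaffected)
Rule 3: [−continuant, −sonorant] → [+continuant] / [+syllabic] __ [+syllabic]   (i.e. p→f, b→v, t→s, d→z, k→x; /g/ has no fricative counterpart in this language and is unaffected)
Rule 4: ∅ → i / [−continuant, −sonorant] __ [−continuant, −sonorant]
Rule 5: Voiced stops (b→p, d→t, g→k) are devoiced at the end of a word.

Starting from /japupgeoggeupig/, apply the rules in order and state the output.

Rule 1 (degemination): /gg/ is a geminate; the first /g/ deletes. /japupgeoggeupig/ → japupgeogeupig.
Rule 2 (regressive voicing assimilation): /p/ precedes the voiced obstruent /g/, so it voices to [b] by assimilation. /japupgeogeupig/ → japubgeogeupig.
Rule 3 (intervocalic spirantization): /p/ is a stop between vowels /a/ and /u/, so it spirantizes to the fricative [f]. /p/ is a stop between vowels /u/ and /i/, so it spirantizes to the fricative [f]. /japubgeogeupig/ → jafubgeogeufig.
Rule 4 (stop-cluster i-epenthesis): /b/ and /g/ form a stop–stop cluster, so [i] is inserted between them. /jafubgeogeufig/ → jafubigeogeufig.
Rule 5 (final devoicing): /g/ is a voiced stop in word-final position, so it devoices to [k]. /jafubigeogeufig/ → jafubigeogeufik.

jafubigeogeufik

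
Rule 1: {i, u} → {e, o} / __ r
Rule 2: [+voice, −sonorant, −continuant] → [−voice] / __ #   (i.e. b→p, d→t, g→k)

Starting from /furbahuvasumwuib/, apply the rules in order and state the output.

Rule 1 (pre-rhotic lowering): /u/ is a high vowel immediately before /r/, so it lowers to [o]. /furbahuvasumwuib/ → forbahuvasumwuib.
Rule 2 (final devoicing): /b/ is a voiced stop in word-final position, so it devoices to [p]. /forbahuvasumwuib/ → forbahuvasumwuip.

forbahuvasumwuip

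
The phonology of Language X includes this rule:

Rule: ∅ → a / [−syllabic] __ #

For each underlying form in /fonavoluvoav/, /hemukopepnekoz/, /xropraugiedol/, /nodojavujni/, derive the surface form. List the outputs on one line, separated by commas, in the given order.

fonavoluvoava, hemukopepnekoza, xropraugiedola, nodojavujni

/fonavoluvoav/: the form ends in the consonant /v/, so [a] is inserted word-finally. → [fonavoluvoava].
/hemukopepnekoz/: the form ends in the consonant /z/, so [a] is inserted word-finally. → [hemukopepnekoza].
/xropraugiedol/: the form ends in the consonant /l/, so [a] is inserted word-finally. → [xropraugiedola].
/nodojavujni/: the rule's environment is not met; surfaces unchanged as [nodojavujni].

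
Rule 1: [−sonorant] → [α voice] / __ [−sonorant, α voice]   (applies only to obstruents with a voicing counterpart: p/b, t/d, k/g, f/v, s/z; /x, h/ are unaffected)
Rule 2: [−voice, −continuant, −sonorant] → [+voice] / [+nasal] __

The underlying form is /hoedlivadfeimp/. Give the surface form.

hoedlivatfeimb

Rule 1 (regressive voicing assimilation): /d/ precedes the voiceless obstruent /f/, so it devoices to [t] by assimilation. /hoedlivadfeimp/ → hoedlivatfeimp.
Rule 2 (post-nasal voicing): /p/ is a voiceless stop immediately after the nasal /m/, so it voices to [b]. /hoedlivatfeimp/ → hoedlivatfeimb.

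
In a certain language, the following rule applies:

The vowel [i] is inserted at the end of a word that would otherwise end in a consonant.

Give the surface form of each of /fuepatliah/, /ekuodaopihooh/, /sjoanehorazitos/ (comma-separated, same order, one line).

fuepatliahi, ekuodaopihoohi, sjoanehorazitosi

/fuepatliah/: the form ends in the consonant /h/, so [i] is inserted word-finally. → [fuepatliahi].
/ekuodaopihooh/: the form ends in the consonant /h/, so [i] is inserted word-finally. → [ekuodaopihoohi].
/sjoanehorazitos/: the form ends in the consonant /s/, so [i] is inserted word-finally. → [sjoanehorazitosi].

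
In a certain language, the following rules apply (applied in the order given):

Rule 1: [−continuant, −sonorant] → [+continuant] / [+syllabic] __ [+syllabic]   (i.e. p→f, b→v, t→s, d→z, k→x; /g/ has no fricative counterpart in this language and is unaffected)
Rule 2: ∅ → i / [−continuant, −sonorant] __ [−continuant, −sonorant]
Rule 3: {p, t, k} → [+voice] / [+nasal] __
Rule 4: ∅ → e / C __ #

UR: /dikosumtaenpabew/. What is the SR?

Rule 1 (intervocalic spirantization): /k/ is a stop between vowels /i/ and /o/, so it spirantizes to the fricative [x]. /b/ is a stop between vowels /a/ and /e/, so it spirantizes to the fricative [v]. /dikosumtaenpabew/ → dixosumtaenpavew.
Rule 2 (stop-cluster i-epenthesis): no segment meets the environment; /dixosumtaenpavew/ is unchanged.
Rule 3 (post-nasal voicing): /t/ is a voiceless stop immediately after the nasal /m/, so it voices to [d]. /p/ is a voiceless stop immediately after the nasal /n/, so it voices to [b]. /dixosumtaenpavew/ → dixosumdaenbavew.
Rule 4 (final e-epenthesis): the form ends in the consonant /w/, so [e] is inserted word-finally. /dixosumdaenbavew/ → dixosumdaenbavewe.

dixosumdaenbavewe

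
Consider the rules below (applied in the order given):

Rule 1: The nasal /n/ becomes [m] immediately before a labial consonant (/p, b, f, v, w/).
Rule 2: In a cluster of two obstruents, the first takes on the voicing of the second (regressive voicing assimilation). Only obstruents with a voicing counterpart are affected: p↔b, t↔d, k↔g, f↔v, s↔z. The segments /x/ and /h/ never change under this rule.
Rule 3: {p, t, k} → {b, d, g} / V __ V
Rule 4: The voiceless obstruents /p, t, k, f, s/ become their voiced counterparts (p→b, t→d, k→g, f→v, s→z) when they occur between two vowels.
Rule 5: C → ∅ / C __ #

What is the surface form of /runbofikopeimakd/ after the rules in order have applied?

Rule 1 (nasal place assimilation): /n/ precedes the labial consonant /b/, so it assimilates in place to [m]. /runbofikopeimakd/ → rumbofikopeimakd.
Rule 2 (regressive voicing assimilation): /k/ precedes the voiced obstruent /d/, so it voices to [g] by assimilation. /rumbofikopeimakd/ → rumbofikopeimagd.
Rule 3 (intervocalic voicing): /k/ is a voiceless stop between vowels /i/ and /o/, so it voices to [g]. /p/ is a voiceless stop between vowels /o/ and /e/, so it voices to [b]. /rumbofikopeimagd/ → rumbofigobeimagd.
Rule 4 (intervocalic voicing): /f/ is a voiceless obstruent between vowels /o/ and /i/, so it voices to [v]. /rumbofigobeimagd/ → rumbovigobeimagd.
Rule 5 (final cluster simplification): /d/ is the second consonant of a word-final cluster /gd/, so it deletes. /rumbovigobeimagd/ → rumbovigobeimag.

rumbovigobeimag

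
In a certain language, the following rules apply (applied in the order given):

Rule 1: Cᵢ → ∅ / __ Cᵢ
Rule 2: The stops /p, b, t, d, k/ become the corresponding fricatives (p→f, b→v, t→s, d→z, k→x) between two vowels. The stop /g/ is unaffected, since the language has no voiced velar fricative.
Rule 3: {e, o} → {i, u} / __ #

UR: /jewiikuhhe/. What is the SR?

Rule 1 (degemination): /hh/ is a geminate; the first /h/ deletes. /jewiikuhhe/ → jewiikuhe.
Rule 2 (intervocalic spirantization): /k/ is a stop between vowels /i/ and /u/, so it spirantizes to the fricative [x]. /jewiikuhe/ → jewiixuhe.
Rule 3 (final vowel raising): /e/ is a mid vowel in word-final position, so it raises to [i]. /jewiixuhe/ → jewiixuhi.

jewiixuhi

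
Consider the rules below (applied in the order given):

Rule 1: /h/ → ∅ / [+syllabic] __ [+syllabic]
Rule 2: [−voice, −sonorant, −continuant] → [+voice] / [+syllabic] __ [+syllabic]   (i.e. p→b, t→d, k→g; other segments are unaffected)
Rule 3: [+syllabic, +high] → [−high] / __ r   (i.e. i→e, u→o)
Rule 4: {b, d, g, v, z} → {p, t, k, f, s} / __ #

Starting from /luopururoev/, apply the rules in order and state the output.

Rule 1 (intervocalic h-deletion): no segment meets the environment; /luopururoev/ is unchanged.
Rule 2 (intervocalic voicing): /p/ is a voiceless stop between vowels /o/ and /u/, so it voices to [b]. /luopururoev/ → luobururoev.
Rule 3 (pre-rhotic lowering): /u/ is a high vowel immediately before /r/, so it lowers to [o]. /u/ is a high vowel immediately before /r/, so it lowers to [o]. /luobururoev/ → luobororoev.
Rule 4 (final devoicing): /v/ is a voiced obstruent in word-final position, so it devoices to [f]. /luobororoev/ → luobororoef.

luobororoef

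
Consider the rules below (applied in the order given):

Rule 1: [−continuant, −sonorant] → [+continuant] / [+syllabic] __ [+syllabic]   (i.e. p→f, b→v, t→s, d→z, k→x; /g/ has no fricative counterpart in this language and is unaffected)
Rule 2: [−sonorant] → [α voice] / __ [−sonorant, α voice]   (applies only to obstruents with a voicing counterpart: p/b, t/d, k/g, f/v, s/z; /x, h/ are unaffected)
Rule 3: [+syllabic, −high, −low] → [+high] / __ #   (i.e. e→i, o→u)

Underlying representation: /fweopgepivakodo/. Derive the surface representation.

Rule 1 (intervocalic spirantization): /p/ is a stop between vowels /e/ and /i/, so it spirantizes to the fricative [f]. /k/ is a stop between vowels /a/ and /o/, so it spirantizes to the fricative [x]. /d/ is a stop between vowels /o/ and /o/, so it spirantizes to the fricative [z]. /fweopgepivakodo/ → fweopgefivaxozo.
Rule 2 (regressive voicing assimilation): /p/ precedes the voiced obstruent /g/, so it voices to [b] by assimilation. /fweopgefivaxozo/ → fweobgefivaxozo.
Rule 3 (final vowel raising): /o/ is a mid vowel in word-final position, so it raises to [u]. /fweobgefivaxozo/ → fweobgefivaxozu.

fweobgefivaxozu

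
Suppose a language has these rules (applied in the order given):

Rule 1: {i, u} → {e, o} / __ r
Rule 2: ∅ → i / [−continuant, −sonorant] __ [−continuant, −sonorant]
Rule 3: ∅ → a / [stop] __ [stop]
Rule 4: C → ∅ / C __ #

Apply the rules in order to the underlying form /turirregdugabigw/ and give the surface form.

torerregidugabig

Rule 1 (pre-rhotic lowering): /u/ is a high vowel immediately before /r/, so it lowers to [o]. /i/ is a high vowel immediately before /r/, so it lowers to [e]. /turirregdugabigw/ → torerregdugabigw.
Rule 2 (stop-cluster i-epenthesis): /g/ and /d/ form a stop–stop cluster, so [i] is inserted between them. /torerregdugabigw/ → torerregidugabigw.
Rule 3 (stop-cluster a-epenthesis): no segment meets the environment; /torerregidugabigw/ is unchanged.
Rule 4 (final cluster simplification): /w/ is the second consonant of a word-final cluster /gw/, so it deletes. /torerregidugabigw/ → torerregidugabig.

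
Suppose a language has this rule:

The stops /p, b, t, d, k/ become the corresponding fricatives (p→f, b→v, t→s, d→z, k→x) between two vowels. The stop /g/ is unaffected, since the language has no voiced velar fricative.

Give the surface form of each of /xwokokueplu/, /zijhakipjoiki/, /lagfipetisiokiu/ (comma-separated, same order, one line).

xwoxoxueplu, zijhaxipjoixi, lagfifesisioxiu

/xwokokueplu/: /k/ is a stop between vowels /o/ and /o/, so it spirantizes to the fricative [x]. /k/ is a stop between vowels /o/ and /u/, so it spirantizes to the fricative [x]. → [xwoxoxueplu].
/zijhakipjoiki/: /k/ is a stop between vowels /a/ and /i/, so it spirantizes to the fricative [x]. /k/ is a stop between vowels /i/ and /i/, so it spirantizes to the fricative [x]. → [zijhaxipjoixi].
/lagfipetisiokiu/: /p/ is a stop between vowels /i/ and /e/, so it spirantizes to the fricative [f]. /t/ is a stop between vowels /e/ and /i/, so it spirantizes to the fricative [s]. /k/ is a stop between vowels /o/ and /i/, so it spirantizes to the fricative [x]. → [lagfifesisioxiu].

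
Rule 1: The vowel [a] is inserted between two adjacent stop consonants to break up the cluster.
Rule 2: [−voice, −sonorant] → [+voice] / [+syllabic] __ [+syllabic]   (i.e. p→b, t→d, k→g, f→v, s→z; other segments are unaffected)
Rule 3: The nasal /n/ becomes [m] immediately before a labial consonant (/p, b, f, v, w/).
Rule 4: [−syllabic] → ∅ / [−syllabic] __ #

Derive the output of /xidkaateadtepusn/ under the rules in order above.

xidagaadeadadebus

Rule 1 (stop-cluster a-epenthesis): /d/ and /k/ form a stop–stop cluster, so [a] is inserted between them. /d/ and /t/ form a stop–stop cluster, so [a] is inserted between them. /xidkaateadtepusn/ → xidakaateadatepusn.
Rule 2 (intervocalic voicing): /k/ is a voiceless obstruent between vowels /a/ and /a/, so it voices to [g]. /t/ is a voiceless obstruent between vowels /a/ and /e/, so it voices to [d]. /t/ is a voiceless obstruent between vowels /a/ and /e/, so it voices to [d]. /p/ is a voiceless obstruent between vowels /e/ and /u/, so it voices to [b]. /xidakaateadatepusn/ → xidagaadeadadebusn.
Rule 3 (nasal place assimilation): no segment meets the environment; /xidagaadeadadebusn/ is unchanged.
Rule 4 (final cluster simplification): /n/ is the second consonant of a word-final cluster /sn/, so it deletes. /xidagaadeadadebusn/ → xidagaadeadadebus.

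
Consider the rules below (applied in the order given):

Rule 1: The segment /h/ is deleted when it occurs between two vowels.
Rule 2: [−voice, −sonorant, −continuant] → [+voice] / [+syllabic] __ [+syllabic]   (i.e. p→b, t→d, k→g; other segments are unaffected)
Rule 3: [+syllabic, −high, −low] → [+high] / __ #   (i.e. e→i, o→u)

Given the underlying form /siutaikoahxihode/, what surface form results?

Rule 1 (intervocalic h-deletion): /h/ occurs between vowels /i/ and /o/, so it deletes. /siutaikoahxihode/ → siutaikoahxiode.
Rule 2 (intervocalic voicing): /t/ is a voiceless stop between vowels /u/ and /a/, so it voices to [d]. /k/ is a voiceless stop between vowels /i/ and /o/, so it voices to [g]. /siutaikoahxiode/ → siudaigoahxiode.
Rule 3 (final vowel raising): /e/ is a mid vowel in word-final position, so it raises to [i]. /siudaigoahxiode/ → siudaigoahxiodi.

siudaigoahxiodi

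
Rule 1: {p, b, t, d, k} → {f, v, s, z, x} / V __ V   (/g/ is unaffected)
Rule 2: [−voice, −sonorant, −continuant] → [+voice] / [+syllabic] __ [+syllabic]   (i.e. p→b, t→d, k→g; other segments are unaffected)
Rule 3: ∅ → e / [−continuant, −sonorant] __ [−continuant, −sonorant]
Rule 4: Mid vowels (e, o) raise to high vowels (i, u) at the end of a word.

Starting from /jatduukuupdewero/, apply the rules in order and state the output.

jateduuxuupedeweru

Rule 1 (intervocalic spirantization): /k/ is a stop between vowels /u/ and /u/, so it spirantizes to the fricative [x]. /jatduukuupdewero/ → jatduuxuupdewero.
Rule 2 (intervocalic voicing): no segment meets the environment; /jatduuxuupdewero/ is unchanged.
Rule 3 (stop-cluster e-epenthesis): /t/ and /d/ form a stop–stop cluster, so [e] is inserted between them. /p/ and /d/ form a stop–stop cluster, so [e] is inserted between them. /jatduuxuupdewero/ → jateduuxuupedewero.
Rule 4 (final vowel raising): /o/ is a mid vowel in word-final position, so it raises to [u]. /jateduuxuupedewero/ → jateduuxuupedeweru.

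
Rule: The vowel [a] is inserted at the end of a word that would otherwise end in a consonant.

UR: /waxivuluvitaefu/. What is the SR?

waxivuluvitaefu

No segment of /waxivuluvitaefu/ meets the structural description of the rule, so the form surfaces unchanged.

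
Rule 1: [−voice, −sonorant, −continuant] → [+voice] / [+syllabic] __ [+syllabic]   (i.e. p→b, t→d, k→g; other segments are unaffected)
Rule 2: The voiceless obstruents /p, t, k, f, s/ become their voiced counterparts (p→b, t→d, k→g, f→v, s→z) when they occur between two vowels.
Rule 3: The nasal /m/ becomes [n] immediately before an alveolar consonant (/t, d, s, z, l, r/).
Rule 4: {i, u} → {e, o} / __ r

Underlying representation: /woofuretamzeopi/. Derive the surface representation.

woovoredanzeobi

Rule 1 (intervocalic voicing): /t/ is a voiceless stop between vowels /e/ and /a/, so it voices to [d]. /p/ is a voiceless stop between vowels /o/ and /i/, so it voices to [b]. /woofuretamzeopi/ → woofuredamzeobi.
Rule 2 (intervocalic voicing): /f/ is a voiceless obstruent between vowels /o/ and /u/, so it voices to [v]. /woofuredamzeobi/ → woovuredamzeobi.
Rule 3 (nasal place assimilation): /m/ precedes the alveolar consonant /z/, so it assimilates in place to [n]. /woovuredamzeobi/ → woovuredanzeobi.
Rule 4 (pre-rhotic lowering): /u/ is a high vowel immediately before /r/, so it lowers to [o]. /woovuredanzeobi/ → woovoredanzeobi.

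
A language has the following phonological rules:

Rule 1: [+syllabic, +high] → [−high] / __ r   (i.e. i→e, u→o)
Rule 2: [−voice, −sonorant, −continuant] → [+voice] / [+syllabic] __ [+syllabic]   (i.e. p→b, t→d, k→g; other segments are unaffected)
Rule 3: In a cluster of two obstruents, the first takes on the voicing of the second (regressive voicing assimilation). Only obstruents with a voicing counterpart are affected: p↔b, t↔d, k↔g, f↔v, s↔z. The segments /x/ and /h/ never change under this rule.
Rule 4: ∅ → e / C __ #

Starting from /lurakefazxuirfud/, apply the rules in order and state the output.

Rule 1 (pre-rhotic lowering): /u/ is a high vowel immediately before /r/, so it lowers to [o]. /i/ is a high vowel immediately before /r/, so it lowers to [e]. /lurakefazxuirfud/ → lorakefazxuerfud.
Rule 2 (intervocalic voicing): /k/ is a voiceless stop between vowels /a/ and /e/, so it voices to [g]. /lorakefazxuerfud/ → loragefazxuerfud.
Rule 3 (regressive voicing assimilation): /z/ precedes the voiceless obstruent /x/, so it devoices to [s] by assimilation. /loragefazxuerfud/ → loragefasxuerfud.
Rule 4 (final e-epenthesis): the form ends in the consonant /d/, so [e] is inserted word-finally. /loragefasxuerfud/ → loragefasxuerfude.

loragefasxuerfude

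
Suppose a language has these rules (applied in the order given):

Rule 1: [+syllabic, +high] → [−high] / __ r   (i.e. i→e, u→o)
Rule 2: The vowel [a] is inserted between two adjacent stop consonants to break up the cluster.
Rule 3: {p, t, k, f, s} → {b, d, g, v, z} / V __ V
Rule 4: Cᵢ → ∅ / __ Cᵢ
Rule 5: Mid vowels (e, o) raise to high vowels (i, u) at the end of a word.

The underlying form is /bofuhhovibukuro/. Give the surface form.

bovuhovibugoru

Rule 1 (pre-rhotic lowering): /u/ is a high vowel immediately before /r/, so it lowers to [o]. /bofuhhovibukuro/ → bofuhhovibukoro.
Rule 2 (stop-cluster a-epenthesis): no segment meets the environment; /bofuhhovibukoro/ is unchanged.
Rule 3 (intervocalic voicing): /f/ is a voiceless obstruent between vowels /o/ and /u/, so it voices to [v]. /k/ is a voiceless obstruent between vowels /u/ and /o/, so it voices to [g]. /bofuhhovibukoro/ → bovuhhovibugoro.
Rule 4 (degemination): /hh/ is a geminate; the first /h/ deletes. /bovuhhovibugoro/ → bovuhovibugoro.
Rule 5 (final vowel raising): /o/ is a mid vowel in word-final position, so it raises to [u]. /bovuhovibugoro/ → bovuhovibugoru.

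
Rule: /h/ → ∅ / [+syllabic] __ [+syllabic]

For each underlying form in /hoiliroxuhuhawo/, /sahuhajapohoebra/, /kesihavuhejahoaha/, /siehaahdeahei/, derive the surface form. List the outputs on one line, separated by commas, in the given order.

hoiliroxuuawo, sauajapooebra, kesiavuejaoaa, sieaahdeaei

/hoiliroxuhuhawo/: /h/ occurs between vowels /u/ and /u/, so it deletes. /h/ occurs between vowels /u/ and /a/, so it deletes. → [hoiliroxuuawo].
/sahuhajapohoebra/: /h/ occurs between vowels /a/ and /u/, so it deletes. /h/ occurs between vowels /u/ and /a/, so it deletes. /h/ occurs between vowels /o/ and /o/, so it deletes. → [sauajapooebra].
/kesihavuhejahoaha/: /h/ occurs between vowels /i/ and /a/, so it deletes. /h/ occurs between vowels /u/ and /e/, so it deletes. /h/ occurs between vowels /a/ and /o/, so it deletes. /h/ occurs between vowels /a/ and /a/, so it deletes. → [kesiavuejaoaa].
/siehaahdeahei/: /h/ occurs between vowels /e/ and /a/, so it deletes. /h/ occurs between vowels /a/ and /e/, so it deletes. → [sieaahdeaei].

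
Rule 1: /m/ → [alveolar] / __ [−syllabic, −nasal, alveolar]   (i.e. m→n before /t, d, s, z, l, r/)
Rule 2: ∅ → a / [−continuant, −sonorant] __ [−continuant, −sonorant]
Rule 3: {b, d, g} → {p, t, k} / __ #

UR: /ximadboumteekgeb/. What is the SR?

ximadabounteekagep

Rule 1 (nasal place assimilation): /m/ precedes the alveolar consonant /t/, so it assimilates in place to [n]. /ximadboumteekgeb/ → ximadbounteekgeb.
Rule 2 (stop-cluster a-epenthesis): /d/ and /b/ form a stop–stop cluster, so [a] is inserted between them. /k/ and /g/ form a stop–stop cluster, so [a] is inserted between them. /ximadbounteekgeb/ → ximadabounteekageb.
Rule 3 (final devoicing): /b/ is a voiced stop in word-final position, so it devoices to [p]. /ximadabounteekageb/ → ximadabounteekagep.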